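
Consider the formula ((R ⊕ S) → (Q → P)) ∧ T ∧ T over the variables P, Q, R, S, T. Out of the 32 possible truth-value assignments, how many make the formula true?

P | Q | R | S | T || (((R ⊕ S) → (Q → P)) ∧ T ∧ T)
T | T | T | T | T ||               T              
T | T | T | T | F ||               F              
T | T | T | F | T ||               T              
T | T | T | F | F ||               F              
T | T | F | T | T ||               T              
T | T | F | T | F ||               F              
T | T | F | F | T ||               T              
T | T | F | F | F ||               F              
T | F | T | T | T ||               T              
T | F | T | T | F ||               F              
T | F | T | F | T ||               T              
T | F | T | F | F ||               F              
T | F | F | T | T ||               T              
T | F | F | T | F ||               F              
T | F | F | F | T ||               T              
T | F | F | F | F ||               F              
F | T | T | T | T ||               T              
F | T | T | T | F ||               F              
F | T | T | F | T ||               F              
F | T | T | F | F ||               F              
F | T | F | T | T ||               F              
F | T | F | T | F ||               F              
F | T | F | F | T ||               T              
F | T | F | F | F ||               F              
F | F | T | T | T ||               T              
F | F | T | T | F ||               F              
F | F | T | F | T ||               T              
F | F | T | F | F ||               F              
F | F | F | T | T ||               T              
F | F | F | T | F ||               F              
F | F | F | F | T ||               T              
F | F | F | F | F ||               F              
The formula is true on 14 of the 32 rows.

14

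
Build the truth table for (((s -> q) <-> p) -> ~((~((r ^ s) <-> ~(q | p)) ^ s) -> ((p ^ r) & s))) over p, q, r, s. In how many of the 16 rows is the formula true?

12

p  q  r  s     (s -> q)  ((s -> q) <-> p)  (r ^ s)  (q | p)  ~(q | p)  ((r ^ s) <-> ~(q | p))  ~((r ^ s) <-> ~(q | p))  (p ^ r)  ((p ^ r) & s)  φ
1  1  1  1        1             1             0        1        0                1                        0                0           0        1
1  1  1  0        1             1             1        1        0                0                        1                0           0        1
1  1  0  1        1             1             1        1        0                0                        1                1           1        0
1  1  0  0        1             1             0        1        0                1                        0                1           0        0
1  0  1  1        0             0             0        1        0                1                        0                0           0        1
1  0  1  0        1             1             1        1        0                0                        1                0           0        1
1  0  0  1        0             0             1        1        0                0                        1                1           1        1
1  0  0  0        1             1             0        1        0                1                        0                1           0        0
0  1  1  1        1             0             0        1        0                1                        0                1           1        1
0  1  1  0        1             0             1        1        0                0                        1                1           0        1
0  1  0  1        1             0             1        1        0                0                        1                0           0        1
0  1  0  0        1             0             0        1        0                1                        0                0           0        1
0  0  1  1        0             1             0        0        1                0                        1                1           1        0
0  0  1  0        1             0             1        0        1                1                        0                1           0        1
0  0  0  1        0             1             1        0        1                1                        0                0           0        1
0  0  0  0        1             0             0        0        1                0                        1                0           0        1
The formula is true on 12 of the 16 rows.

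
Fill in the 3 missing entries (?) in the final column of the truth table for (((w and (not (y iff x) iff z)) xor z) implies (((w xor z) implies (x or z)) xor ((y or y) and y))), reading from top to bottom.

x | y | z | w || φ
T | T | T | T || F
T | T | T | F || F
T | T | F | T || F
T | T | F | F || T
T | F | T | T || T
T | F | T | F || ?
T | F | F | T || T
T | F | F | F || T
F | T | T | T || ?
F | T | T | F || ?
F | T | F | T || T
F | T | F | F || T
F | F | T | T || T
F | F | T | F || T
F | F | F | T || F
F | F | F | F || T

Row x=T, y=F, z=T, w=F: ((w and (not (y iff x) iff z)) xor z) = T, (((w xor z) implies (x or z)) xor ((y or y) and y)) = T, so the formula = T.
Row x=F, y=T, z=T, w=T: ((w and (not (y iff x) iff z)) xor z) = F, (((w xor z) implies (x or z)) xor ((y or y) and y)) = F, so the formula = T.
Row x=F, y=T, z=T, w=F: ((w and (not (y iff x) iff z)) xor z) = T, (((w xor z) implies (x or z)) xor ((y or y) and y)) = F, so the formula = F.

T, T, F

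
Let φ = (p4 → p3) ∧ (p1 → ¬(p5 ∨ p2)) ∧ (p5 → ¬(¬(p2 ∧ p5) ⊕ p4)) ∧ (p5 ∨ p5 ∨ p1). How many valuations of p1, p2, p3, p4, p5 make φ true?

p1  p2  p3  p4  p5  |  φ
T   T   T   T   T   |  F
T   T   T   T   F   |  F
T   T   T   F   T   |  F
T   T   T   F   F   |  F
T   T   F   T   T   |  F
T   T   F   T   F   |  F
T   T   F   F   T   |  F
T   T   F   F   F   |  F
T   F   T   T   T   |  F
T   F   T   T   F   |  T
T   F   T   F   T   |  F
T   F   T   F   F   |  T
T   F   F   T   T   |  F
T   F   F   T   F   |  F
T   F   F   F   T   |  F
T   F   F   F   F   |  T
F   T   T   T   T   |  F
F   T   T   T   F   |  F
F   T   T   F   T   |  T
F   T   T   F   F   |  F
F   T   F   T   T   |  F
F   T   F   T   F   |  F
F   T   F   F   T   |  T
F   T   F   F   F   |  F
F   F   T   T   T   |  T
F   F   T   T   F   |  F
F   F   T   F   T   |  F
F   F   T   F   F   |  F
F   F   F   T   T   |  F
F   F   F   T   F   |  F
F   F   F   F   T   |  F
F   F   F   F   F   |  F
The formula is true on 6 of the 32 rows.

6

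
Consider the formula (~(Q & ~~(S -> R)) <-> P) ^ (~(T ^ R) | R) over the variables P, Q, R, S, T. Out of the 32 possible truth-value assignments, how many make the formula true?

  P   |   Q   |   R   |   S   |   T   ||   φ  
 True |  True |  True |  True |  True ||  True
 True |  True |  True |  True | False ||  True
 True |  True |  True | False |  True ||  True
 True |  True |  True | False | False ||  True
 True |  True | False |  True |  True ||  True
 True |  True | False |  True | False || False
 True |  True | False | False |  True || False
 True |  True | False | False | False ||  True
 True | False |  True |  True |  True || False
 True | False |  True |  True | False || False
 True | False |  True | False |  True || False
 True | False |  True | False | False || False
 True | False | False |  True |  True ||  True
 True | False | False |  True | False || False
 True | False | False | False |  True ||  True
 True | False | False | False | False || False
False |  True |  True |  True |  True || False
False |  True |  True |  True | False || False
False |  True |  True | False |  True || False
False |  True |  True | False | False || False
False |  True | False |  True |  True || False
False |  True | False |  True | False ||  True
False |  True | False | False |  True ||  True
False |  True | False | False | False || False
False | False |  True |  True |  True ||  True
False | False |  True |  True | False ||  True
False | False |  True | False |  True ||  True
False | False |  True | False | False ||  True
False | False | False |  True |  True || False
False | False | False |  True | False ||  True
False | False | False | False |  True || False
False | False | False | False | False ||  True
The formula is true on 16 of the 32 rows.

16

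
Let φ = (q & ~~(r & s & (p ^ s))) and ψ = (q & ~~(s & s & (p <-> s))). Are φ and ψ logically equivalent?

not equivalent

p | q | r | s || φ | ψ
F | F | F | F || F | F
F | F | F | T || F | F
F | F | T | F || F | F
F | F | T | T || F | F
F | T | F | F || F | F
F | T | F | T || F | F
F | T | T | F || F | F
F | T | T | T || T | F
T | F | F | F || F | F
T | F | F | T || F | F
T | F | T | F || F | F
T | F | T | T || F | F
T | T | F | F || F | F
T | T | F | T || F | T
T | T | T | F || F | F
T | T | T | T || F | T
The columns differ at p=F, q=T, r=T, s=T (φ=T, ψ=F), so they are not equivalent.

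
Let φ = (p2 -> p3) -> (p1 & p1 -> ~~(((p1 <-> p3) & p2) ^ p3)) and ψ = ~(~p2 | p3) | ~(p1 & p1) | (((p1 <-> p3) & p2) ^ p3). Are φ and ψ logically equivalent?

p1 | p2 | p3 | φ | ψ
-- | -- | -- | - | -
T  | T  | T  | F | F
T  | T  | F  | T | T
T  | F  | T  | T | T
T  | F  | F  | F | F
F  | T  | T  | T | T
F  | T  | F  | T | T
F  | F  | T  | T | T
F  | F  | F  | T | T
The columns for φ and ψ agree on every row, so they are logically equivalent.

equivalent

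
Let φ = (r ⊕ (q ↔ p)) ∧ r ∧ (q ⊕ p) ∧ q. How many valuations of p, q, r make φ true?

p | q | r || (q ↔ p) | (r ⊕ (q ↔ p)) | (q ⊕ p) | (r ∧ (q ⊕ p) ∧ q) | φ
F | F | F ||    T    |       T       |    F    |         F         | F
F | F | T ||    T    |       F       |    F    |         F         | F
F | T | F ||    F    |       F       |    T    |         F         | F
F | T | T ||    F    |       T       |    T    |         T         | T
T | F | F ||    F    |       F       |    T    |         F         | F
T | F | T ||    F    |       T       |    T    |         F         | F
T | T | F ||    T    |       T       |    F    |         F         | F
T | T | T ||    T    |       F       |    F    |         F         | F
The formula is true on 1 of the 8 rows.

1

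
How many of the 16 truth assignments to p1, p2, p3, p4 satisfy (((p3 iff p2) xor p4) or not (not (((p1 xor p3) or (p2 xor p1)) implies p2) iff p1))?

11

p1 | p2 | p3 | p4 || (p3 iff p2) | ((p3 iff p2) xor p4) | (p1 xor p3) | (p2 xor p1) | ((p1 xor p3) or (p2 xor p1)) | φ
T  | T  | T  | T  ||      T      |          F           |      F      |      F      |              F               | T
T  | T  | T  | F  ||      T      |          T           |      F      |      F      |              F               | T
T  | T  | F  | T  ||      F      |          T           |      T      |      F      |              T               | T
T  | T  | F  | F  ||      F      |          F           |      T      |      F      |              T               | T
T  | F  | T  | T  ||      F      |          T           |      F      |      T      |              T               | T
T  | F  | T  | F  ||      F      |          F           |      F      |      T      |              T               | F
T  | F  | F  | T  ||      T      |          F           |      T      |      T      |              T               | F
T  | F  | F  | F  ||      T      |          T           |      T      |      T      |              T               | T
F  | T  | T  | T  ||      T      |          F           |      T      |      T      |              T               | F
F  | T  | T  | F  ||      T      |          T           |      T      |      T      |              T               | T
F  | T  | F  | T  ||      F      |          T           |      F      |      T      |              T               | T
F  | T  | F  | F  ||      F      |          F           |      F      |      T      |              T               | F
F  | F  | T  | T  ||      F      |          T           |      T      |      F      |              T               | T
F  | F  | T  | F  ||      F      |          F           |      T      |      F      |              T               | T
F  | F  | F  | T  ||      T      |          F           |      F      |      F      |              F               | F
F  | F  | F  | F  ||      T      |          T           |      F      |      F      |              F               | T
The formula is true on 11 of the 16 rows.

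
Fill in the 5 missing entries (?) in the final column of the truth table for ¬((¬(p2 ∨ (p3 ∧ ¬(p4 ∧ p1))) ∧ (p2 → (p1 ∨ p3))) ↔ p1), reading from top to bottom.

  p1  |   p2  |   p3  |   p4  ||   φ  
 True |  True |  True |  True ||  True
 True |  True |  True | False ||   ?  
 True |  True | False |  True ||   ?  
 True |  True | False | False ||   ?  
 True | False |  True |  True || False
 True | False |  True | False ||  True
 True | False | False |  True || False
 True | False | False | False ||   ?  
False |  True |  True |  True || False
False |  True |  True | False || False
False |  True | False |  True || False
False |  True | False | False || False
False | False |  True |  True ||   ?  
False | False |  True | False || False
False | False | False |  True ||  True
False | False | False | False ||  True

True, True, True, False, False

Row p1=True, p2=True, p3=True, p4=False: (¬(p2 ∨ (p3 ∧ ¬(p4 ∧ p1))) ∧ (p2 → (p1 ∨ p3))) = False, ((¬(p2 ∨ (p3 ∧ ¬(p4 ∧ p1))) ∧ (p2 → (p1 ∨ p3))) ↔ p1) = False, so the formula = True.
Row p1=True, p2=True, p3=False, p4=True: (¬(p2 ∨ (p3 ∧ ¬(p4 ∧ p1))) ∧ (p2 → (p1 ∨ p3))) = False, ((¬(p2 ∨ (p3 ∧ ¬(p4 ∧ p1))) ∧ (p2 → (p1 ∨ p3))) ↔ p1) = False, so the formula = True.
Row p1=True, p2=True, p3=False, p4=False: (¬(p2 ∨ (p3 ∧ ¬(p4 ∧ p1))) ∧ (p2 → (p1 ∨ p3))) = False, ((¬(p2 ∨ (p3 ∧ ¬(p4 ∧ p1))) ∧ (p2 → (p1 ∨ p3))) ↔ p1) = False, so the formula = True.
Row p1=True, p2=False, p3=False, p4=False: (¬(p2 ∨ (p3 ∧ ¬(p4 ∧ p1))) ∧ (p2 → (p1 ∨ p3))) = True, ((¬(p2 ∨ (p3 ∧ ¬(p4 ∧ p1))) ∧ (p2 → (p1 ∨ p3))) ↔ p1) = True, so the formula = False.
Row p1=False, p2=False, p3=True, p4=True: (¬(p2 ∨ (p3 ∧ ¬(p4 ∧ p1))) ∧ (p2 → (p1 ∨ p3))) = False, ((¬(p2 ∨ (p3 ∧ ¬(p4 ∧ p1))) ∧ (p2 → (p1 ∨ p3))) ↔ p1) = True, so the formula = False.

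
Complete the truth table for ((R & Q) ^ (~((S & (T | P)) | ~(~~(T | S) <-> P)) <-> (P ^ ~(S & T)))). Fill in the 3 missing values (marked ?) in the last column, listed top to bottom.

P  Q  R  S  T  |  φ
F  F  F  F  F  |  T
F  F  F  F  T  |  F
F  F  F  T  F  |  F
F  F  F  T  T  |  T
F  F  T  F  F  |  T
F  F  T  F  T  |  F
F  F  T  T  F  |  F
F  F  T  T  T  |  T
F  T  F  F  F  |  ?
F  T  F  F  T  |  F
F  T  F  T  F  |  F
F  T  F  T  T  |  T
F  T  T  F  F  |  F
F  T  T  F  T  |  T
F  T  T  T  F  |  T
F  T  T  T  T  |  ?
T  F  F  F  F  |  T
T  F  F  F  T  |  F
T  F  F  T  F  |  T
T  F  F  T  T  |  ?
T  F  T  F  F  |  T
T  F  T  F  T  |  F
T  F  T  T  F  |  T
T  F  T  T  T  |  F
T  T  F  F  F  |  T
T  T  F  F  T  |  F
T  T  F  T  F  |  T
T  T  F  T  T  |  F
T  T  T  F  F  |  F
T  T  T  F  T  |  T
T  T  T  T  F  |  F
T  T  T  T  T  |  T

T, F, F

Row P=F, Q=T, R=F, S=F, T=F: (R & Q) = F, (~((S & (T | P)) | ~(~~(T | S) <-> P)) <-> (P ^ ~(S & T))) = T, so the formula = T.
Row P=F, Q=T, R=T, S=T, T=T: (R & Q) = T, (~((S & (T | P)) | ~(~~(T | S) <-> P)) <-> (P ^ ~(S & T))) = T, so the formula = F.
Row P=T, Q=F, R=F, S=T, T=T: (R & Q) = F, (~((S & (T | P)) | ~(~~(T | S) <-> P)) <-> (P ^ ~(S & T))) = F, so the formula = F.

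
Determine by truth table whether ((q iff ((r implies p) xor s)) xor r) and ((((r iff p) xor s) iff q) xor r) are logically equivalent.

p  q  r  s  |  φ  ψ
T  T  T  T  |  T  T
T  T  T  F  |  F  F
T  T  F  T  |  F  T
T  T  F  F  |  T  F
T  F  T  T  |  F  F
T  F  T  F  |  T  T
T  F  F  T  |  T  F
T  F  F  F  |  F  T
F  T  T  T  |  F  F
F  T  T  F  |  T  T
F  T  F  T  |  F  F
F  T  F  F  |  T  T
F  F  T  T  |  T  T
F  F  T  F  |  F  F
F  F  F  T  |  T  T
F  F  F  F  |  F  F
The columns differ at p=T, q=T, r=F, s=T (φ=F, ψ=T), so they are not equivalent.

not equivalent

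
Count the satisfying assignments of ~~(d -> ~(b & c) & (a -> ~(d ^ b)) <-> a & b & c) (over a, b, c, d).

a | b | c | d || φ
1 | 1 | 1 | 1 || 0
1 | 1 | 1 | 0 || 1
1 | 1 | 0 | 1 || 0
1 | 1 | 0 | 0 || 0
1 | 0 | 1 | 1 || 1
1 | 0 | 1 | 0 || 0
1 | 0 | 0 | 1 || 1
1 | 0 | 0 | 0 || 0
0 | 1 | 1 | 1 || 1
0 | 1 | 1 | 0 || 0
0 | 1 | 0 | 1 || 0
0 | 1 | 0 | 0 || 0
0 | 0 | 1 | 1 || 0
0 | 0 | 1 | 0 || 0
0 | 0 | 0 | 1 || 0
0 | 0 | 0 | 0 || 0
The formula is true on 4 of the 16 rows.

4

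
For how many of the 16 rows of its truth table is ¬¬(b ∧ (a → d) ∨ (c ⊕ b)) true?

  a   |   b   |   c   |   d   | (a → d) | (b ∧ (a → d)) | (c ⊕ b) | ((b ∧ (a → d)) ∨ (c ⊕ b)) | ¬((b ∧ (a → d)) ∨ (c ⊕ b)) | ¬¬((b ∧ (a → d)) ∨ (c ⊕ b))
----- | ----- | ----- | ----- | ------- | ------------- | ------- | ------------------------- | -------------------------- | ---------------------------
False | False | False | False |   True  |     False     |  False  |           False           |            True            |            False           
False | False | False |  True |   True  |     False     |  False  |           False           |            True            |            False           
False | False |  True | False |   True  |     False     |   True  |            True           |           False            |             True           
False | False |  True |  True |   True  |     False     |   True  |            True           |           False            |             True           
False |  True | False | False |   True  |      True     |   True  |            True           |           False            |             True           
False |  True | False |  True |   True  |      True     |   True  |            True           |           False            |             True           
False |  True |  True | False |   True  |      True     |  False  |            True           |           False            |             True           
False |  True |  True |  True |   True  |      True     |  False  |            True           |           False            |             True           
 True | False | False | False |  False  |     False     |  False  |           False           |            True            |            False           
 True | False | False |  True |   True  |     False     |  False  |           False           |            True            |            False           
 True | False |  True | False |  False  |     False     |   True  |            True           |           False            |             True           
 True | False |  True |  True |   True  |     False     |   True  |            True           |           False            |             True           
 True |  True | False | False |  False  |     False     |   True  |            True           |           False            |             True           
 True |  True | False |  True |   True  |      True     |   True  |            True           |           False            |             True           
 True |  True |  True | False |  False  |     False     |  False  |           False           |            True            |            False           
 True |  True |  True |  True |   True  |      True     |  False  |            True           |           False            |             True           
The formula is true on 11 of the 16 rows.

11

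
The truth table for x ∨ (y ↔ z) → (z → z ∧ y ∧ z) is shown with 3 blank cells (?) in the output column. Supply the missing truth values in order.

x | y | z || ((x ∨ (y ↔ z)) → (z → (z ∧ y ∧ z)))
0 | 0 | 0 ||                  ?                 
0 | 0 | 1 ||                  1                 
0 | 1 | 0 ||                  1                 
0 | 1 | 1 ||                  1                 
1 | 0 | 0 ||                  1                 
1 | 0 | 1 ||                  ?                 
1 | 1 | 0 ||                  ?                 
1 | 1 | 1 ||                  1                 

Row x=0, y=0, z=0: (x ∨ (y ↔ z)) = 1, (z → z ∧ y ∧ z) = 1, so ((x ∨ (y ↔ z)) → (z → (z ∧ y ∧ z))) = 1.
Row x=1, y=0, z=1: (x ∨ (y ↔ z)) = 1, (z → z ∧ y ∧ z) = 0, so ((x ∨ (y ↔ z)) → (z → (z ∧ y ∧ z))) = 0.
Row x=1, y=1, z=0: (x ∨ (y ↔ z)) = 1, (z → z ∧ y ∧ z) = 1, so ((x ∨ (y ↔ z)) → (z → (z ∧ y ∧ z))) = 1.

1, 0, 1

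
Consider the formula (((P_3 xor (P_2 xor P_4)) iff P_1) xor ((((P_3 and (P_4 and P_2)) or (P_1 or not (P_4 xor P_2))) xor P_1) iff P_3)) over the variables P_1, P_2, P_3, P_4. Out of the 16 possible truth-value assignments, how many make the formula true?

12

P_1  P_2  P_3  P_4  |  (P_2 xor P_4)  (P_3 xor (P_2 xor P_4))  (P_4 and P_2)  (P_3 and (P_4 and P_2))  (P_4 xor P_2)  not (P_4 xor P_2)  (P_1 or not (P_4 xor P_2))  φ
 1    1    1    1   |        0                   1                   1                   1                   0                1                      1               1
 1    1    1    0   |        1                   0                   0                   0                   1                0                      1               0
 1    1    0    1   |        0                   0                   1                   0                   0                1                      1               1
 1    1    0    0   |        1                   1                   0                   0                   1                0                      1               0
 1    0    1    1   |        1                   0                   0                   0                   1                0                      1               0
 1    0    1    0   |        0                   1                   0                   0                   0                1                      1               1
 1    0    0    1   |        1                   1                   0                   0                   1                0                      1               0
 1    0    0    0   |        0                   0                   0                   0                   0                1                      1               1
 0    1    1    1   |        0                   1                   1                   1                   0                1                      1               1
 0    1    1    0   |        1                   0                   0                   0                   1                0                      0               1
 0    1    0    1   |        0                   0                   1                   0                   0                1                      1               1
 0    1    0    0   |        1                   1                   0                   0                   1                0                      0               1
 0    0    1    1   |        1                   0                   0                   0                   1                0                      0               1
 0    0    1    0   |        0                   1                   0                   0                   0                1                      1               1
 0    0    0    1   |        1                   1                   0                   0                   1                0                      0               1
 0    0    0    0   |        0                   0                   0                   0                   0                1                      1               1
The formula is true on 12 of the 16 rows.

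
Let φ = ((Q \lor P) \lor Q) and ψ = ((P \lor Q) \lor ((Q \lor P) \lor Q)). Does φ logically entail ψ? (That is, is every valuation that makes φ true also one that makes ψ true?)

P  Q  |  φ  ψ
0  0  |  0  0
0  1  |  1  1
1  0  |  1  1
1  1  |  1  1
In every row where φ is true, ψ is also true, so φ ⊨ ψ.

yes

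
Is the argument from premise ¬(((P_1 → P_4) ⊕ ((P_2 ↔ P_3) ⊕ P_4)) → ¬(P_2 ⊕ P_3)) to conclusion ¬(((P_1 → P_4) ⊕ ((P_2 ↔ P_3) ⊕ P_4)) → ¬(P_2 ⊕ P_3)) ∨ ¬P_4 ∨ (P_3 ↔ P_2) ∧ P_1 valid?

yes

P_1  P_2  P_3  P_4  |  φ  ψ
 F    F    F    F   |  F  T
 F    F    F    T   |  F  F
 F    F    T    F   |  T  T
 F    F    T    T   |  F  F
 F    T    F    F   |  T  T
 F    T    F    T   |  F  F
 F    T    T    F   |  F  T
 F    T    T    T   |  F  F
 T    F    F    F   |  F  T
 T    F    F    T   |  F  T
 T    F    T    F   |  F  T
 T    F    T    T   |  F  F
 T    T    F    F   |  F  T
 T    T    F    T   |  F  F
 T    T    T    F   |  F  T
 T    T    T    T   |  F  T
In every row where φ is true, ψ is also true, so φ ⊨ ψ.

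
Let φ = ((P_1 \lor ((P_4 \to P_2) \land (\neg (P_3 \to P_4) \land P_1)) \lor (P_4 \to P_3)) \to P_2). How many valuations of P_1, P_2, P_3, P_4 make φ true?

 P_1  |  P_2  |  P_3  |  P_4  ||   φ  
 True |  True |  True |  True ||  True
 True |  True |  True | False ||  True
 True |  True | False |  True ||  True
 True |  True | False | False ||  True
 True | False |  True |  True || False
 True | False |  True | False || False
 True | False | False |  True || False
 True | False | False | False || False
False |  True |  True |  True ||  True
False |  True |  True | False ||  True
False |  True | False |  True ||  True
False |  True | False | False ||  True
False | False |  True |  True || False
False | False |  True | False || False
False | False | False |  True ||  True
False | False | False | False || False
The formula is true on 9 of the 16 rows.

9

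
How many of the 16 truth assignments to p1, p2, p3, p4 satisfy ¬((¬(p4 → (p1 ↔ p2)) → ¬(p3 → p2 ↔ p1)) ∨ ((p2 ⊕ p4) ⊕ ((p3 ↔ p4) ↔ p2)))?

p1 | p2 | p3 | p4 | (p1 ↔ p2) | (p4 → (p1 ↔ p2)) | ¬(p4 → (p1 ↔ p2)) | (p3 → p2) | ((p3 → p2) ↔ p1) | ¬((p3 → p2) ↔ p1) | (p2 ⊕ p4) | (p3 ↔ p4) | ((p3 ↔ p4) ↔ p2) | φ
-- | -- | -- | -- | --------- | ---------------- | ----------------- | --------- | ---------------- | ----------------- | --------- | --------- | ---------------- | -
1  | 1  | 1  | 1  |     1     |        1         |         0         |     1     |        1         |         0         |     0     |     1     |        1         | 0
1  | 1  | 1  | 0  |     1     |        1         |         0         |     1     |        1         |         0         |     1     |     0     |        0         | 0
1  | 1  | 0  | 1  |     1     |        1         |         0         |     1     |        1         |         0         |     0     |     0     |        0         | 0
1  | 1  | 0  | 0  |     1     |        1         |         0         |     1     |        1         |         0         |     1     |     1     |        1         | 0
1  | 0  | 1  | 1  |     0     |        0         |         1         |     0     |        0         |         1         |     1     |     1     |        0         | 0
1  | 0  | 1  | 0  |     0     |        1         |         0         |     0     |        0         |         1         |     0     |     0     |        1         | 0
1  | 0  | 0  | 1  |     0     |        0         |         1         |     1     |        1         |         0         |     1     |     0     |        1         | 1
1  | 0  | 0  | 0  |     0     |        1         |         0         |     1     |        1         |         0         |     0     |     1     |        0         | 0
0  | 1  | 1  | 1  |     0     |        0         |         1         |     1     |        0         |         1         |     0     |     1     |        1         | 0
0  | 1  | 1  | 0  |     0     |        1         |         0         |     1     |        0         |         1         |     1     |     0     |        0         | 0
0  | 1  | 0  | 1  |     0     |        0         |         1         |     1     |        0         |         1         |     0     |     0     |        0         | 0
0  | 1  | 0  | 0  |     0     |        1         |         0         |     1     |        0         |         1         |     1     |     1     |        1         | 0
0  | 0  | 1  | 1  |     1     |        1         |         0         |     0     |        1         |         0         |     1     |     1     |        0         | 0
0  | 0  | 1  | 0  |     1     |        1         |         0         |     0     |        1         |         0         |     0     |     0     |        1         | 0
0  | 0  | 0  | 1  |     1     |        1         |         0         |     1     |        0         |         1         |     1     |     0     |        1         | 0
0  | 0  | 0  | 0  |     1     |        1         |         0         |     1     |        0         |         1         |     0     |     1     |        0         | 0
The formula is true on 1 of the 16 rows.

1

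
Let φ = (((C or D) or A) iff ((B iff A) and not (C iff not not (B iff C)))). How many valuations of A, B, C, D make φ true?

A  B  C  D  |  φ
T  T  T  T  |  F
T  T  T  F  |  F
T  T  F  T  |  F
T  T  F  F  |  F
T  F  T  T  |  F
T  F  T  F  |  F
T  F  F  T  |  F
T  F  F  F  |  F
F  T  T  T  |  F
F  T  T  F  |  F
F  T  F  T  |  F
F  T  F  F  |  T
F  F  T  T  |  T
F  F  T  F  |  T
F  F  F  T  |  T
F  F  F  F  |  F
The formula is true on 4 of the 16 rows.

4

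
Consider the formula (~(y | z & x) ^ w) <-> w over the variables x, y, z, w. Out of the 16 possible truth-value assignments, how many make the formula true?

x  y  z  w     (z & x)  (y | (z & x))  ~(y | (z & x))  (~(y | (z & x)) ^ w)  ((~(y | (z & x)) ^ w) <-> w)
F  F  F  F        F           F              T                  T                         F              
F  F  F  T        F           F              T                  F                         F              
F  F  T  F        F           F              T                  T                         F              
F  F  T  T        F           F              T                  F                         F              
F  T  F  F        F           T              F                  F                         T              
F  T  F  T        F           T              F                  T                         T              
F  T  T  F        F           T              F                  F                         T              
F  T  T  T        F           T              F                  T                         T              
T  F  F  F        F           F              T                  T                         F              
T  F  F  T        F           F              T                  F                         F              
T  F  T  F        T           T              F                  F                         T              
T  F  T  T        T           T              F                  T                         T              
T  T  F  F        F           T              F                  F                         T              
T  T  F  T        F           T              F                  T                         T              
T  T  T  F        T           T              F                  F                         T              
T  T  T  T        T           T              F                  T                         T              
The formula is true on 10 of the 16 rows.

10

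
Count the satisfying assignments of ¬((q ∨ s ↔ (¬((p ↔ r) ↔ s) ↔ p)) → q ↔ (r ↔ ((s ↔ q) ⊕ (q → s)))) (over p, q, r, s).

8

  p   |   q   |   r   |   s   || (q ∨ s) | (p ↔ r) | ((p ↔ r) ↔ s) | ¬((p ↔ r) ↔ s) | (¬((p ↔ r) ↔ s) ↔ p) | (s ↔ q) | (q → s) | ((s ↔ q) ⊕ (q → s)) | (r ↔ ((s ↔ q) ⊕ (q → s))) |   φ  
False | False | False | False ||  False  |   True  |     False     |      True      |        False         |   True  |   True  |        False        |            True           |  True
False | False | False |  True ||   True  |   True  |      True     |     False      |         True         |  False  |   True  |         True        |           False           | False
False | False |  True | False ||  False  |  False  |      True     |     False      |         True         |   True  |   True  |        False        |           False           |  True
False | False |  True |  True ||   True  |  False  |     False     |      True      |        False         |  False  |   True  |         True        |            True           | False
False |  True | False | False ||   True  |   True  |     False     |      True      |        False         |  False  |  False  |        False        |            True           | False
False |  True | False |  True ||   True  |   True  |      True     |     False      |         True         |   True  |   True  |        False        |            True           | False
False |  True |  True | False ||   True  |  False  |      True     |     False      |         True         |  False  |  False  |        False        |           False           |  True
False |  True |  True |  True ||   True  |  False  |     False     |      True      |        False         |   True  |   True  |        False        |           False           |  True
 True | False | False | False ||  False  |  False  |      True     |     False      |        False         |   True  |   True  |        False        |            True           |  True
 True | False | False |  True ||   True  |  False  |     False     |      True      |         True         |  False  |   True  |         True        |           False           | False
 True | False |  True | False ||  False  |   True  |     False     |      True      |         True         |   True  |   True  |        False        |           False           |  True
 True | False |  True |  True ||   True  |   True  |      True     |     False      |        False         |  False  |   True  |         True        |            True           | False
 True |  True | False | False ||   True  |  False  |      True     |     False      |        False         |  False  |  False  |        False        |            True           | False
 True |  True | False |  True ||   True  |  False  |     False     |      True      |         True         |   True  |   True  |        False        |            True           | False
 True |  True |  True | False ||   True  |   True  |     False     |      True      |         True         |  False  |  False  |        False        |           False           |  True
 True |  True |  True |  True ||   True  |   True  |      True     |     False      |        False         |   True  |   True  |        False        |           False           |  True
The formula is true on 8 of the 16 rows.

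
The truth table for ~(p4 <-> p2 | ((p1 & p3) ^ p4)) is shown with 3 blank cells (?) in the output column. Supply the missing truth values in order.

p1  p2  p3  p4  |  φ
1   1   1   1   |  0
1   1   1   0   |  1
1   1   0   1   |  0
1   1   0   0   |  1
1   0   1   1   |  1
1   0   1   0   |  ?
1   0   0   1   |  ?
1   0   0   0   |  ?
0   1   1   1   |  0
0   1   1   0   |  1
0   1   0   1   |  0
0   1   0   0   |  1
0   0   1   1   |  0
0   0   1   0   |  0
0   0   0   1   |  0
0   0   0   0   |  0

Row p1=1, p2=0, p3=1, p4=0: (p2 | ((p1 & p3) ^ p4)) = 1, (p4 <-> p2 | ((p1 & p3) ^ p4)) = 0, so the formula = 1.
Row p1=1, p2=0, p3=0, p4=1: (p2 | ((p1 & p3) ^ p4)) = 1, (p4 <-> p2 | ((p1 & p3) ^ p4)) = 1, so the formula = 0.
Row p1=1, p2=0, p3=0, p4=0: (p2 | ((p1 & p3) ^ p4)) = 0, (p4 <-> p2 | ((p1 & p3) ^ p4)) = 1, so the formula = 0.

1, 0, 0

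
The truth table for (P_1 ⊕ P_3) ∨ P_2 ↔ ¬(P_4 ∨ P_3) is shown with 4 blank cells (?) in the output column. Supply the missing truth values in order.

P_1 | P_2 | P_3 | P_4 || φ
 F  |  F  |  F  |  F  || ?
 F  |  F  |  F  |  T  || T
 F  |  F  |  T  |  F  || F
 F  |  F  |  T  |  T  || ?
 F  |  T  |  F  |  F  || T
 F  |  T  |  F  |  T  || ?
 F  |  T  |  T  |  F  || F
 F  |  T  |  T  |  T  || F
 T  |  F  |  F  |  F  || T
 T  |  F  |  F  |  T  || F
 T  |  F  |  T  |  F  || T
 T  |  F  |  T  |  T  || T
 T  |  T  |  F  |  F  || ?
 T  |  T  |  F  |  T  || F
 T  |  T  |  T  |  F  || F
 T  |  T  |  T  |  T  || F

F, F, F, T

Row P_1=F, P_2=F, P_3=F, P_4=F: ((P_1 ⊕ P_3) ∨ P_2) = F, ¬(P_4 ∨ P_3) = T, so the formula = F.
Row P_1=F, P_2=F, P_3=T, P_4=T: ((P_1 ⊕ P_3) ∨ P_2) = T, ¬(P_4 ∨ P_3) = F, so the formula = F.
Row P_1=F, P_2=T, P_3=F, P_4=T: ((P_1 ⊕ P_3) ∨ P_2) = T, ¬(P_4 ∨ P_3) = F, so the formula = F.
Row P_1=T, P_2=T, P_3=F, P_4=F: ((P_1 ⊕ P_3) ∨ P_2) = T, ¬(P_4 ∨ P_3) = T, so the formula = T.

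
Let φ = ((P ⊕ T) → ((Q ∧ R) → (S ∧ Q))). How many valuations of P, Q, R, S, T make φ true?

P | Q | R | S | T || φ
1 | 1 | 1 | 1 | 1 || 1
1 | 1 | 1 | 1 | 0 || 1
1 | 1 | 1 | 0 | 1 || 1
1 | 1 | 1 | 0 | 0 || 0
1 | 1 | 0 | 1 | 1 || 1
1 | 1 | 0 | 1 | 0 || 1
1 | 1 | 0 | 0 | 1 || 1
1 | 1 | 0 | 0 | 0 || 1
1 | 0 | 1 | 1 | 1 || 1
1 | 0 | 1 | 1 | 0 || 1
1 | 0 | 1 | 0 | 1 || 1
1 | 0 | 1 | 0 | 0 || 1
1 | 0 | 0 | 1 | 1 || 1
1 | 0 | 0 | 1 | 0 || 1
1 | 0 | 0 | 0 | 1 || 1
1 | 0 | 0 | 0 | 0 || 1
0 | 1 | 1 | 1 | 1 || 1
0 | 1 | 1 | 1 | 0 || 1
0 | 1 | 1 | 0 | 1 || 0
0 | 1 | 1 | 0 | 0 || 1
0 | 1 | 0 | 1 | 1 || 1
0 | 1 | 0 | 1 | 0 || 1
0 | 1 | 0 | 0 | 1 || 1
0 | 1 | 0 | 0 | 0 || 1
0 | 0 | 1 | 1 | 1 || 1
0 | 0 | 1 | 1 | 0 || 1
0 | 0 | 1 | 0 | 1 || 1
0 | 0 | 1 | 0 | 0 || 1
0 | 0 | 0 | 1 | 1 || 1
0 | 0 | 0 | 1 | 0 || 1
0 | 0 | 0 | 0 | 1 || 1
0 | 0 | 0 | 0 | 0 || 1
The formula is true on 30 of the 32 rows.

30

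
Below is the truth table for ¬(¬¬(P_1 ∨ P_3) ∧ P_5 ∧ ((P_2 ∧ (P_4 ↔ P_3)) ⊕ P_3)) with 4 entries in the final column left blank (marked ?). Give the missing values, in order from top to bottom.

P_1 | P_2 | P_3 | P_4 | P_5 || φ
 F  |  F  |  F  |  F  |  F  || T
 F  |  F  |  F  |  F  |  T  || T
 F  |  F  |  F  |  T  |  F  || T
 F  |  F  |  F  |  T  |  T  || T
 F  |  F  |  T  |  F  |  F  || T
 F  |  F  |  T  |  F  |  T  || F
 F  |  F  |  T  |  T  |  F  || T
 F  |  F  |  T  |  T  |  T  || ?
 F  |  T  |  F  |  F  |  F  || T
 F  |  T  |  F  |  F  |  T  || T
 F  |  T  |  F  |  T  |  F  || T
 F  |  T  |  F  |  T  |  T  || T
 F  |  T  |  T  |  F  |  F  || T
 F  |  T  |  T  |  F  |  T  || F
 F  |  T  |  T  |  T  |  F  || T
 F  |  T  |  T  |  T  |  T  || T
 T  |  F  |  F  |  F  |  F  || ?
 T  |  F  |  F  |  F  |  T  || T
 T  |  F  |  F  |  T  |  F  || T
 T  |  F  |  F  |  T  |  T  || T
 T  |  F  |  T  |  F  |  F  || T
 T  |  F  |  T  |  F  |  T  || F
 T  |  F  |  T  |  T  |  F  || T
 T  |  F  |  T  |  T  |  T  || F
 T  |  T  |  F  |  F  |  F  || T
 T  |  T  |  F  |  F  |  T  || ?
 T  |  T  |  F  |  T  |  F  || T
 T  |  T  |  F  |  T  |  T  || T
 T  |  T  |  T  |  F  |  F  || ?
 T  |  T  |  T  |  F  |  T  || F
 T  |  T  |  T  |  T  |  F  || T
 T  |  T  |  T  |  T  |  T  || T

F, T, F, T

Row P_1=F, P_2=F, P_3=T, P_4=T, P_5=T: ¬¬(P_1 ∨ P_3) = T, (P_5 ∧ ((P_2 ∧ (P_4 ↔ P_3)) ⊕ P_3)) = T, (¬¬(P_1 ∨ P_3) ∧ P_5 ∧ ((P_2 ∧ (P_4 ↔ P_3)) ⊕ P_3)) = T, so the formula = F.
Row P_1=T, P_2=F, P_3=F, P_4=F, P_5=F: ¬¬(P_1 ∨ P_3) = T, (P_5 ∧ ((P_2 ∧ (P_4 ↔ P_3)) ⊕ P_3)) = F, (¬¬(P_1 ∨ P_3) ∧ P_5 ∧ ((P_2 ∧ (P_4 ↔ P_3)) ⊕ P_3)) = F, so the formula = T.
Row P_1=T, P_2=T, P_3=F, P_4=F, P_5=T: ¬¬(P_1 ∨ P_3) = T, (P_5 ∧ ((P_2 ∧ (P_4 ↔ P_3)) ⊕ P_3)) = T, (¬¬(P_1 ∨ P_3) ∧ P_5 ∧ ((P_2 ∧ (P_4 ↔ P_3)) ⊕ P_3)) = T, so the formula = F.
Row P_1=T, P_2=T, P_3=T, P_4=F, P_5=F: ¬¬(P_1 ∨ P_3) = T, (P_5 ∧ ((P_2 ∧ (P_4 ↔ P_3)) ⊕ P_3)) = F, (¬¬(P_1 ∨ P_3) ∧ P_5 ∧ ((P_2 ∧ (P_4 ↔ P_3)) ⊕ P_3)) = F, so the formula = T.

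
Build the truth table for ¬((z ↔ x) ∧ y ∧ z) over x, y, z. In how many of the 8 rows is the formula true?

  x   |   y   |   z   | ¬((z ↔ x) ∧ y ∧ z)
----- | ----- | ----- | ------------------
False | False | False |        True       
False | False |  True |        True       
False |  True | False |        True       
False |  True |  True |        True       
 True | False | False |        True       
 True | False |  True |        True       
 True |  True | False |        True       
 True |  True |  True |       False       
The formula is true on 7 of the 8 rows.

7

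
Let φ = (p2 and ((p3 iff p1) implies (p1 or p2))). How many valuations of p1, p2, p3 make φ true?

p1  p2  p3  |  (p3 iff p1)  (p1 or p2)  φ
1   1   1   |       1           1       1
1   1   0   |       0           1       1
1   0   1   |       1           1       0
1   0   0   |       0           1       0
0   1   1   |       0           1       1
0   1   0   |       1           1       1
0   0   1   |       0           0       0
0   0   0   |       1           0       0
The formula is true on 4 of the 8 rows.

4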